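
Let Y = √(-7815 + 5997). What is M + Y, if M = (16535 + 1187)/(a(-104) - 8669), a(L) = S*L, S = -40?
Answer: -17722/4509 + 3*I*√202 ≈ -3.9304 + 42.638*I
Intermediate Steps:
a(L) = -40*L
M = -17722/4509 (M = (16535 + 1187)/(-40*(-104) - 8669) = 17722/(4160 - 8669) = 17722/(-4509) = 17722*(-1/4509) = -17722/4509 ≈ -3.9304)
Y = 3*I*√202 (Y = √(-1818) = 3*I*√202 ≈ 42.638*I)
M + Y = -17722/4509 + 3*I*√202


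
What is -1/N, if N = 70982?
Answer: -1/70982 ≈ -1.4088e-5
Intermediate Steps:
-1/N = -1/70982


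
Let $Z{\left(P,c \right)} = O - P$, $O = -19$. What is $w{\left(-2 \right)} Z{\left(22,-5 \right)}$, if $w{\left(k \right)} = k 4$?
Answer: $328$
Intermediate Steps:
$w{\left(k \right)} = 4 k$
$Z{\left(P,c \right)} = -19 - P$
$w{\left(-2 \right)} Z{\left(22,-5 \right)} = 4 \left(-2\right) \left(-19 - 22\right) = - 8 \left(-19 - 22\right) = \left(-8\right) \left(-41\right) = 328$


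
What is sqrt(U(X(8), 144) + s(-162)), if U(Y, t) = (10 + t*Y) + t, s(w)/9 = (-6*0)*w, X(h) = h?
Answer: sqrt(1306) ≈ 36.139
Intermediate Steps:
s(w) = 0 (s(w) = 9*((-6*0)*w) = 9*(0*w) = 9*0 = 0)
U(Y, t) = 10 + t + Y*t (U(Y, t) = (10 + Y*t) + t = 10 + t + Y*t)
sqrt(U(X(8), 144) + s(-162)) = sqrt((10 + 144 + 8*144) + 0) = sqrt((10 + 144 + 1152) + 0) = sqrt(1306 + 0) = sqrt(1306)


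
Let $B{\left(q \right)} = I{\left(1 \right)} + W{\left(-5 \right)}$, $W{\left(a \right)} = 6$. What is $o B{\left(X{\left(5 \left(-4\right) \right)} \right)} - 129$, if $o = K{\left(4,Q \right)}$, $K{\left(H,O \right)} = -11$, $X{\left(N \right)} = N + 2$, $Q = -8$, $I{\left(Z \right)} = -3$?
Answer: $-162$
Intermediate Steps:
$X{\left(N \right)} = 2 + N$
$o = -11$
$B{\left(q \right)} = 3$ ($B{\left(q \right)} = -3 + 6 = 3$)
$o B{\left(X{\left(5 \left(-4\right) \right)} \right)} - 129 = \left(-11\right) 3 - 129 = -33 - 129 = -162$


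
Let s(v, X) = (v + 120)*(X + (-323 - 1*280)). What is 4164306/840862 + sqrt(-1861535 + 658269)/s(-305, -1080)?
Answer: 2082153/420431 + I*sqrt(1203266)/311355 ≈ 4.9524 + 0.0035231*I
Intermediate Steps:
s(v, X) = (-603 + X)*(120 + v) (s(v, X) = (120 + v)*(X + (-323 - 280)) = (120 + v)*(X - 603) = (120 + v)*(-603 + X) = (-603 + X)*(120 + v))
4164306/840862 + sqrt(-1861535 + 658269)/s(-305, -1080) = 4164306/840862 + sqrt(-1861535 + 658269)/(-72360 - 603*(-305) + 120*(-1080) - 1080*(-305)) = 4164306*(1/840862) + sqrt(-1203266)/(-72360 + 183915 - 129600 + 329400) = 2082153/420431 + (I*sqrt(1203266))/311355 = 2082153/420431 + (I*sqrt(1203266))*(1/311355) = 2082153/420431 + I*sqrt(1203266)/311355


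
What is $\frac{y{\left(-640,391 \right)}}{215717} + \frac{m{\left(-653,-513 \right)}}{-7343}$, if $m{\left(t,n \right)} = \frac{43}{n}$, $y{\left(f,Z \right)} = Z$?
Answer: $\frac{64441600}{35330308461} \approx 0.001824$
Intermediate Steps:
$\frac{y{\left(-640,391 \right)}}{215717} + \frac{m{\left(-653,-513 \right)}}{-7343} = \frac{391}{215717} + \frac{43 \frac{1}{-513}}{-7343} = 391 \cdot \frac{1}{215717} + 43 \left(- \frac{1}{513}\right) \left(- \frac{1}{7343}\right) = \frac{17}{9379} - - \frac{43}{3766959} = \frac{17}{9379} + \frac{43}{3766959} = \frac{64441600}{35330308461}$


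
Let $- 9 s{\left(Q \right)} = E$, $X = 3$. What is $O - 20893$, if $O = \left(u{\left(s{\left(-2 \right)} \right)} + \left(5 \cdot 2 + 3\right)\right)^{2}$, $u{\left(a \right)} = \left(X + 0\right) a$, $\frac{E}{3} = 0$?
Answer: $-20724$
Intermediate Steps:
$E = 0$ ($E = 3 \cdot 0 = 0$)
$s{\left(Q \right)} = 0$ ($s{\left(Q \right)} = \left(- \frac{1}{9}\right) 0 = 0$)
$u{\left(a \right)} = 3 a$ ($u{\left(a \right)} = \left(3 + 0\right) a = 3 a$)
$O = 169$ ($O = \left(3 \cdot 0 + \left(5 \cdot 2 + 3\right)\right)^{2} = \left(0 + \left(10 + 3\right)\right)^{2} = \left(0 + 13\right)^{2} = 13^{2} = 169$)
$O - 20893 = 169 - 20893 = -20724$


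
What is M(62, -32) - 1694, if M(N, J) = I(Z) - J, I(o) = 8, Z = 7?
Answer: -1654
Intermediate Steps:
M(N, J) = 8 - J
M(62, -32) - 1694 = (8 - 1*(-32)) - 1694 = (8 + 32) - 1694 = 40 - 1694 = -1654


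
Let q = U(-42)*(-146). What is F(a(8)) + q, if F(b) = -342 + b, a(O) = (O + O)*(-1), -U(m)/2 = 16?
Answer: 4314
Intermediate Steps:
U(m) = -32 (U(m) = -2*16 = -32)
a(O) = -2*O (a(O) = (2*O)*(-1) = -2*O)
q = 4672 (q = -32*(-146) = 4672)
F(a(8)) + q = (-342 - 2*8) + 4672 = (-342 - 16) + 4672 = -358 + 4672 = 4314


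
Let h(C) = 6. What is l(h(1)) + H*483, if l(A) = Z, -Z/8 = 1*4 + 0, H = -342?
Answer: -165218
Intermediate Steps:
Z = -32 (Z = -8*(1*4 + 0) = -8*(4 + 0) = -8*4 = -32)
l(A) = -32
l(h(1)) + H*483 = -32 - 342*483 = -32 - 165186 = -165218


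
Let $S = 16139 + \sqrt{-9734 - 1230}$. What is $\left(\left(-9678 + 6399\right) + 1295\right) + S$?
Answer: $14155 + 2 i \sqrt{2741} \approx 14155.0 + 104.71 i$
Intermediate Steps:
$S = 16139 + 2 i \sqrt{2741}$ ($S = 16139 + \sqrt{-10964} = 16139 + 2 i \sqrt{2741} \approx 16139.0 + 104.71 i$)
$\left(\left(-9678 + 6399\right) + 1295\right) + S = \left(\left(-9678 + 6399\right) + 1295\right) + \left(16139 + 2 i \sqrt{2741}\right) = \left(-3279 + 1295\right) + \left(16139 + 2 i \sqrt{2741}\right) = -1984 + \left(16139 + 2 i \sqrt{2741}\right) = 14155 + 2 i \sqrt{2741}$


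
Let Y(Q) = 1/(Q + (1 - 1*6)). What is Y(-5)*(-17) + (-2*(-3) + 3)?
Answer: 107/10 ≈ 10.700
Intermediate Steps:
Y(Q) = 1/(-5 + Q) (Y(Q) = 1/(Q + (1 - 6)) = 1/(Q - 5) = 1/(-5 + Q))
Y(-5)*(-17) + (-2*(-3) + 3) = -17/(-5 - 5) + (-2*(-3) + 3) = -17/(-10) + (6 + 3) = -⅒*(-17) + 9 = 17/10 + 9 = 107/10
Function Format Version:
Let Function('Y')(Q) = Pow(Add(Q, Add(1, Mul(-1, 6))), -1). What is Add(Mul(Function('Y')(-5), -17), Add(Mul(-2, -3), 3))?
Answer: Rational(107, 10) ≈ 10.700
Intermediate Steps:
Function('Y')(Q) = Pow(Add(-5, Q), -1) (Function('Y')(Q) = Pow(Add(Q, Add(1, -6)), -1) = Pow(Add(Q, -5), -1) = Pow(Add(-5, Q), -1))
Add(Mul(Function('Y')(-5), -17), Add(Mul(-2, -3), 3)) = Add(Mul(Pow(Add(-5, -5), -1), -17), Add(Mul(-2, -3), 3)) = Add(Mul(Pow(-10, -1), -17), Add(6, 3)) = Add(Mul(Rational(-1, 10), -17), 9) = Add(Rational(17, 10), 9) = Rational(107, 10)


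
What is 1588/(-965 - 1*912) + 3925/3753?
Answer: 1407461/7044381 ≈ 0.19980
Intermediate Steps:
1588/(-965 - 1*912) + 3925/3753 = 1588/(-965 - 912) + 3925*(1/3753) = 1588/(-1877) + 3925/3753 = 1588*(-1/1877) + 3925/3753 = -1588/1877 + 3925/3753 = 1407461/7044381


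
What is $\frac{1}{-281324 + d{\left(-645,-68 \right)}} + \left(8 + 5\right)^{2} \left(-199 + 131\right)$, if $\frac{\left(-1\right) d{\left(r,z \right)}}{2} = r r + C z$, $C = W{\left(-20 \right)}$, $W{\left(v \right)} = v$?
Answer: $- \frac{12826152249}{1116094} \approx -11492.0$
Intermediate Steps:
$C = -20$
$d{\left(r,z \right)} = - 2 r^{2} + 40 z$ ($d{\left(r,z \right)} = - 2 \left(r r - 20 z\right) = - 2 \left(r^{2} - 20 z\right) = - 2 r^{2} + 40 z$)
$\frac{1}{-281324 + d{\left(-645,-68 \right)}} + \left(8 + 5\right)^{2} \left(-199 + 131\right) = \frac{1}{-281324 + \left(- 2 \left(-645\right)^{2} + 40 \left(-68\right)\right)} + \left(8 + 5\right)^{2} \left(-199 + 131\right) = \frac{1}{-281324 - 834770} + 13^{2} \left(-68\right) = \frac{1}{-281324 - 834770} + 169 \left(-68\right) = \frac{1}{-281324 - 834770} - 11492 = \frac{1}{-1116094} - 11492 = - \frac{1}{1116094} - 11492 = - \frac{12826152249}{1116094}$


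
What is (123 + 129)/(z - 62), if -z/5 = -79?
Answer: 28/37 ≈ 0.75676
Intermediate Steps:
z = 395 (z = -5*(-79) = 395)
(123 + 129)/(z - 62) = (123 + 129)/(395 - 62) = 252/333 = 252*(1/333) = 28/37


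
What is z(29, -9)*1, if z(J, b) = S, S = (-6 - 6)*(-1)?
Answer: 12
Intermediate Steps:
S = 12 (S = -12*(-1) = 12)
z(J, b) = 12
z(29, -9)*1 = 12*1 = 12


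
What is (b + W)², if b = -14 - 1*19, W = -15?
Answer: 2304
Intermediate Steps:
b = -33 (b = -14 - 19 = -33)
(b + W)² = (-33 - 15)² = (-48)² = 2304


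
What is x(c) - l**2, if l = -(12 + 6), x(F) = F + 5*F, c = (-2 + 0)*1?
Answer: -336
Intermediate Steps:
c = -2 (c = -2*1 = -2)
x(F) = 6*F
l = -18 (l = -1*18 = -18)
x(c) - l**2 = 6*(-2) - 1*(-18)**2 = -12 - 1*324 = -12 - 324 = -336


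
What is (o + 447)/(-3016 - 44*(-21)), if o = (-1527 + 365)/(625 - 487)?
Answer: -15131/72174 ≈ -0.20965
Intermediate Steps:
o = -581/69 (o = -1162/138 = -1162*1/138 = -581/69 ≈ -8.4203)
(o + 447)/(-3016 - 44*(-21)) = (-581/69 + 447)/(-3016 - 44*(-21)) = 30262/(69*(-3016 + 924)) = (30262/69)/(-2092) = (30262/69)*(-1/2092) = -15131/72174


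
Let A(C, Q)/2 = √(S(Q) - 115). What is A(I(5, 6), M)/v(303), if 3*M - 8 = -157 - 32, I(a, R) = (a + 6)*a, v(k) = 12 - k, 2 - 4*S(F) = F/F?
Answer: -I*√51/97 ≈ -0.073623*I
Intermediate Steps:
S(F) = ¼ (S(F) = ½ - F/(4*F) = ½ - ¼*1 = ½ - ¼ = ¼)
I(a, R) = a*(6 + a) (I(a, R) = (6 + a)*a = a*(6 + a))
M = -181/3 (M = 8/3 + (-157 - 32)/3 = 8/3 + (⅓)*(-189) = 8/3 - 63 = -181/3 ≈ -60.333)
A(C, Q) = 3*I*√51 (A(C, Q) = 2*√(¼ - 115) = 2*√(-459/4) = 2*(3*I*√51/2) = 3*I*√51)
A(I(5, 6), M)/v(303) = (3*I*√51)/(12 - 1*303) = (3*I*√51)/(12 - 303) = (3*I*√51)/(-291) = (3*I*√51)*(-1/291) = -I*√51/97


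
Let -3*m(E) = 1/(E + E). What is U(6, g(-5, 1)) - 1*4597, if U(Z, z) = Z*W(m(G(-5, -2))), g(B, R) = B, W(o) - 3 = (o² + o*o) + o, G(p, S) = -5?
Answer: -343409/75 ≈ -4578.8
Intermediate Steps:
m(E) = -1/(6*E) (m(E) = -1/(3*(E + E)) = -1/(2*E)/3 = -1/(6*E))
W(o) = 3 + o + 2*o² (W(o) = 3 + ((o² + o*o) + o) = 3 + ((o² + o²) + o) = 3 + (2*o² + o) = 3 + (o + 2*o²) = 3 + o + 2*o²)
U(Z, z) = 683*Z/225 (U(Z, z) = Z*(3 - ⅙/(-5) + 2*(-⅙/(-5))²) = Z*(3 - ⅙*(-⅕) + 2*(-⅙*(-⅕))²) = Z*(3 + 1/30 + 2*(1/30)²) = Z*(3 + 1/30 + 2*(1/900)) = Z*(3 + 1/30 + 1/450) = Z*(683/225) = 683*Z/225)
U(6, g(-5, 1)) - 1*4597 = (683/225)*6 - 1*4597 = 1366/75 - 4597 = -343409/75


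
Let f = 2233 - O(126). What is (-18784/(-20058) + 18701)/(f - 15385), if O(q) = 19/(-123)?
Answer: -7690030561/5407894211 ≈ -1.4220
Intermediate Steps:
O(q) = -19/123 (O(q) = 19*(-1/123) = -19/123)
f = 274678/123 (f = 2233 - 1*(-19/123) = 2233 + 19/123 = 274678/123 ≈ 2233.2)
(-18784/(-20058) + 18701)/(f - 15385) = (-18784/(-20058) + 18701)/(274678/123 - 15385) = (-18784*(-1/20058) + 18701)/(-1617677/123) = (9392/10029 + 18701)*(-123/1617677) = (187561721/10029)*(-123/1617677) = -7690030561/5407894211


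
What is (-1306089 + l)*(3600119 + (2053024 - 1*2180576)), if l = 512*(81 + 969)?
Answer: -2668629541263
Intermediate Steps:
l = 537600 (l = 512*1050 = 537600)
(-1306089 + l)*(3600119 + (2053024 - 1*2180576)) = (-1306089 + 537600)*(3600119 + (2053024 - 1*2180576)) = -768489*(3600119 + (2053024 - 2180576)) = -768489*(3600119 - 127552) = -768489*3472567 = -2668629541263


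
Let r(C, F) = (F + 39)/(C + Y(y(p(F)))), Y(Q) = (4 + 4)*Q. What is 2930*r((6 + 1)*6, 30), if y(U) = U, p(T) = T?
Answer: 33695/47 ≈ 716.92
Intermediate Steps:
Y(Q) = 8*Q
r(C, F) = (39 + F)/(C + 8*F) (r(C, F) = (F + 39)/(C + 8*F) = (39 + F)/(C + 8*F))
2930*r((6 + 1)*6, 30) = 2930*((39 + 30)/((6 + 1)*6 + 8*30)) = 2930*(69/(7*6 + 240)) = 2930*(69/(42 + 240)) = 2930*(69/282) = 2930*((1/282)*69) = 2930*(23/94) = 33695/47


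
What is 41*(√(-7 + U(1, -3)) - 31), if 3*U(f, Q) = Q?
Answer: -1271 + 82*I*√2 ≈ -1271.0 + 115.97*I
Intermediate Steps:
U(f, Q) = Q/3
41*(√(-7 + U(1, -3)) - 31) = 41*(√(-7 + (⅓)*(-3)) - 31) = 41*(√(-7 - 1) - 31) = 41*(√(-8) - 31) = 41*(2*I*√2 - 31) = 41*(-31 + 2*I*√2) = -1271 + 82*I*√2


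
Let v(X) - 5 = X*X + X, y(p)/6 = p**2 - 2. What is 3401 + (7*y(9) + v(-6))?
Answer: 6754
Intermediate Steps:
y(p) = -12 + 6*p**2 (y(p) = 6*(p**2 - 2) = 6*(-2 + p**2) = -12 + 6*p**2)
v(X) = 5 + X + X**2 (v(X) = 5 + (X*X + X) = 5 + (X**2 + X) = 5 + (X + X**2) = 5 + X + X**2)
3401 + (7*y(9) + v(-6)) = 3401 + (7*(-12 + 6*9**2) + (5 - 6 + (-6)**2)) = 3401 + (7*(-12 + 6*81) + (5 - 6 + 36)) = 3401 + (7*(-12 + 486) + 35) = 3401 + (7*474 + 35) = 3401 + (3318 + 35) = 3401 + 3353 = 6754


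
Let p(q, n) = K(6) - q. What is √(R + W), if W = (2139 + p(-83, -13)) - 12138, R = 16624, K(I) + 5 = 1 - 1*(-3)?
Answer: √6707 ≈ 81.896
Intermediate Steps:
K(I) = -1 (K(I) = -5 + (1 - 1*(-3)) = -5 + (1 + 3) = -5 + 4 = -1)
p(q, n) = -1 - q
W = -9917 (W = (2139 + (-1 - 1*(-83))) - 12138 = (2139 + (-1 + 83)) - 12138 = (2139 + 82) - 12138 = 2221 - 12138 = -9917)
√(R + W) = √(16624 - 9917) = √6707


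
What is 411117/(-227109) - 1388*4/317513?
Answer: -43931967063/24036686639 ≈ -1.8277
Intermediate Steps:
411117/(-227109) - 1388*4/317513 = 411117*(-1/227109) - 5552*1/317513 = -137039/75703 - 5552/317513 = -43931967063/24036686639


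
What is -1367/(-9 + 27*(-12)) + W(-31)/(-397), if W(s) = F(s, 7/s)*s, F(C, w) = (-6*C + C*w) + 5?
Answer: 2586653/132201 ≈ 19.566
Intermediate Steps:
F(C, w) = 5 - 6*C + C*w
W(s) = s*(12 - 6*s) (W(s) = (5 - 6*s + s*(7/s))*s = (5 - 6*s + 7)*s = (12 - 6*s)*s = s*(12 - 6*s))
-1367/(-9 + 27*(-12)) + W(-31)/(-397) = -1367/(-9 + 27*(-12)) + (6*(-31)*(2 - 1*(-31)))/(-397) = -1367/(-9 - 324) + (6*(-31)*(2 + 31))*(-1/397) = -1367/(-333) + (6*(-31)*33)*(-1/397) = -1367*(-1/333) - 6138*(-1/397) = 1367/333 + 6138/397 = 2586653/132201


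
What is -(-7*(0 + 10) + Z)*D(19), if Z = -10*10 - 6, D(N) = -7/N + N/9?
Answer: 52448/171 ≈ 306.71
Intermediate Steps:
D(N) = -7/N + N/9 (D(N) = -7/N + N*(⅑) = -7/N + N/9)
Z = -106 (Z = -100 - 6 = -106)
-(-7*(0 + 10) + Z)*D(19) = -(-7*(0 + 10) - 106)*(-7/19 + (⅑)*19) = -(-7*10 - 106)*(-7*1/19 + 19/9) = -(-70 - 106)*(-7/19 + 19/9) = -(-176)*298/171 = -1*(-52448/171) = 52448/171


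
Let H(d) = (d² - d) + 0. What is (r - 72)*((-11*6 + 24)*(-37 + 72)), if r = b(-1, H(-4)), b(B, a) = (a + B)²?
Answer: -424830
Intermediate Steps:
H(d) = d² - d
b(B, a) = (B + a)²
r = 361 (r = (-1 - 4*(-1 - 4))² = (-1 - 4*(-5))² = (-1 + 20)² = 19² = 361)
(r - 72)*((-11*6 + 24)*(-37 + 72)) = (361 - 72)*((-11*6 + 24)*(-37 + 72)) = 289*((-66 + 24)*35) = 289*(-42*35) = 289*(-1470) = -424830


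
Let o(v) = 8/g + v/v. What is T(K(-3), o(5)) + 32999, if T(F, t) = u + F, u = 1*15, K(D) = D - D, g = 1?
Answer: 33014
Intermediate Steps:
o(v) = 9 (o(v) = 8/1 + v/v = 8*1 + 1 = 8 + 1 = 9)
K(D) = 0
u = 15
T(F, t) = 15 + F
T(K(-3), o(5)) + 32999 = (15 + 0) + 32999 = 15 + 32999 = 33014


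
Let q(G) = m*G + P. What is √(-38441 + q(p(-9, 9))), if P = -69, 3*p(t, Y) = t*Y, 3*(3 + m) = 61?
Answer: I*√38978 ≈ 197.43*I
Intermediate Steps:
m = 52/3 (m = -3 + (⅓)*61 = -3 + 61/3 = 52/3 ≈ 17.333)
p(t, Y) = Y*t/3 (p(t, Y) = (t*Y)/3 = (Y*t)/3 = Y*t/3)
q(G) = -69 + 52*G/3 (q(G) = 52*G/3 - 69 = -69 + 52*G/3)
√(-38441 + q(p(-9, 9))) = √(-38441 + (-69 + 52*((⅓)*9*(-9))/3)) = √(-38441 + (-69 + (52/3)*(-27))) = √(-38441 + (-69 - 468)) = √(-38441 - 537) = √(-38978) = I*√38978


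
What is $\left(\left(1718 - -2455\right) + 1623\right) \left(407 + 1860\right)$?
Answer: $13139532$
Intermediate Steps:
$\left(\left(1718 - -2455\right) + 1623\right) \left(407 + 1860\right) = \left(\left(1718 + 2455\right) + 1623\right) 2267 = \left(4173 + 1623\right) 2267 = 5796 \cdot 2267 = 13139532$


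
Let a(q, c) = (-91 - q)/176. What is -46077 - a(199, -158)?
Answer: -4054631/88 ≈ -46075.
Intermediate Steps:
a(q, c) = -91/176 - q/176 (a(q, c) = (-91 - q)*(1/176) = -91/176 - q/176)
-46077 - a(199, -158) = -46077 - (-91/176 - 1/176*199) = -46077 - (-91/176 - 199/176) = -46077 - 1*(-145/88) = -46077 + 145/88 = -4054631/88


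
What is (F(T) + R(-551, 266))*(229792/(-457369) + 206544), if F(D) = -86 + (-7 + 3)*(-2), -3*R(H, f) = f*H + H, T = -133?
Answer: 420470805193744/41579 ≈ 1.0113e+10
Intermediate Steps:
R(H, f) = -H/3 - H*f/3 (R(H, f) = -(f*H + H)/3 = -(H*f + H)/3 = -(H + H*f)/3 = -H/3 - H*f/3)
F(D) = -78 (F(D) = -86 - 4*(-2) = -86 + 8 = -78)
(F(T) + R(-551, 266))*(229792/(-457369) + 206544) = (-78 - 1/3*(-551)*(1 + 266))*(229792/(-457369) + 206544) = (-78 - 1/3*(-551)*267)*(229792*(-1/457369) + 206544) = (-78 + 49039)*(-229792/457369 + 206544) = 48961*(94466592944/457369) = 420470805193744/41579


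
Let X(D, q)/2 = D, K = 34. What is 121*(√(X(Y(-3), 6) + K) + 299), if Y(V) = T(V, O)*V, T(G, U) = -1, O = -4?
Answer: 36179 + 242*√10 ≈ 36944.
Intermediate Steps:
Y(V) = -V
X(D, q) = 2*D
121*(√(X(Y(-3), 6) + K) + 299) = 121*(√(2*(-1*(-3)) + 34) + 299) = 121*(√(2*3 + 34) + 299) = 121*(√(6 + 34) + 299) = 121*(√40 + 299) = 121*(2*√10 + 299) = 121*(299 + 2*√10) = 36179 + 242*√10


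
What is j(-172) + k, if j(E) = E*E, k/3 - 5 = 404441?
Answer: 1242922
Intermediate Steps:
k = 1213338 (k = 15 + 3*404441 = 15 + 1213323 = 1213338)
j(E) = E²
j(-172) + k = (-172)² + 1213338 = 29584 + 1213338 = 1242922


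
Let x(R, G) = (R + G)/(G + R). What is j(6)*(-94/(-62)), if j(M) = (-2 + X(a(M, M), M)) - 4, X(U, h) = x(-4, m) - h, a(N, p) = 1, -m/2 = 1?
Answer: -517/31 ≈ -16.677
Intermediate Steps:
m = -2 (m = -2*1 = -2)
x(R, G) = 1 (x(R, G) = (G + R)/(G + R) = 1)
X(U, h) = 1 - h
j(M) = -5 - M (j(M) = (-2 + (1 - M)) - 4 = (-1 - M) - 4 = -5 - M)
j(6)*(-94/(-62)) = (-5 - 1*6)*(-94/(-62)) = (-5 - 6)*(-94*(-1/62)) = -11*47/31 = -517/31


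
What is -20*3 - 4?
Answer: -64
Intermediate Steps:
-20*3 - 4 = -60 - 4 = -64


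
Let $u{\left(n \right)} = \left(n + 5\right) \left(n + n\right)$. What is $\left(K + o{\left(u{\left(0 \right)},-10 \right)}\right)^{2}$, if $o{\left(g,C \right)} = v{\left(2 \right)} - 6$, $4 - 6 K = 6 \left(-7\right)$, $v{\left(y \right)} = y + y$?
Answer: $\frac{289}{9} \approx 32.111$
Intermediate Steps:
$v{\left(y \right)} = 2 y$
$u{\left(n \right)} = 2 n \left(5 + n\right)$ ($u{\left(n \right)} = \left(5 + n\right) 2 n = 2 n \left(5 + n\right)$)
$K = \frac{23}{3}$ ($K = \frac{2}{3} - \frac{6 \left(-7\right)}{6} = \frac{2}{3} - -7 = \frac{2}{3} + 7 = \frac{23}{3} \approx 7.6667$)
$o{\left(g,C \right)} = -2$ ($o{\left(g,C \right)} = 2 \cdot 2 - 6 = 4 - 6 = -2$)
$\left(K + o{\left(u{\left(0 \right)},-10 \right)}\right)^{2} = \left(\frac{23}{3} - 2\right)^{2} = \left(\frac{17}{3}\right)^{2} = \frac{289}{9}$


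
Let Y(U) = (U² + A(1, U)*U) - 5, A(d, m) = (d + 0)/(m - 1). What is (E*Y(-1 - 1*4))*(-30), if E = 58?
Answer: -36250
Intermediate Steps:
A(d, m) = d/(-1 + m)
Y(U) = -5 + U² + U/(-1 + U) (Y(U) = (U² + (1/(-1 + U))*U) - 5 = (U² + U/(-1 + U)) - 5 = -5 + U² + U/(-1 + U))
(E*Y(-1 - 1*4))*(-30) = (58*(((-1 - 1*4) + (-1 + (-1 - 1*4))*(-5 + (-1 - 1*4)²))/(-1 + (-1 - 1*4))))*(-30) = (58*(((-1 - 4) + (-1 + (-1 - 4))*(-5 + (-1 - 4)²))/(-1 + (-1 - 4))))*(-30) = (58*((-5 + (-1 - 5)*(-5 + (-5)²))/(-1 - 5)))*(-30) = (58*((-5 - 6*(-5 + 25))/(-6)))*(-30) = (58*(-(-5 - 6*20)/6))*(-30) = (58*(-(-5 - 120)/6))*(-30) = (58*(-⅙*(-125)))*(-30) = (58*(125/6))*(-30) = (3625/3)*(-30) = -36250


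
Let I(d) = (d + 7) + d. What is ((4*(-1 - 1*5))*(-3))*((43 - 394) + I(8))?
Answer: -23616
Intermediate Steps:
I(d) = 7 + 2*d (I(d) = (7 + d) + d = 7 + 2*d)
((4*(-1 - 1*5))*(-3))*((43 - 394) + I(8)) = ((4*(-1 - 1*5))*(-3))*((43 - 394) + (7 + 2*8)) = ((4*(-1 - 5))*(-3))*(-351 + (7 + 16)) = ((4*(-6))*(-3))*(-351 + 23) = -24*(-3)*(-328) = 72*(-328) = -23616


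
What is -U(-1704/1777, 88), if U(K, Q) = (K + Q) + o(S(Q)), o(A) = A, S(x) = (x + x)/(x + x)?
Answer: -156449/1777 ≈ -88.041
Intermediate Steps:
S(x) = 1 (S(x) = (2*x)/((2*x)) = (2*x)*(1/(2*x)) = 1)
U(K, Q) = 1 + K + Q (U(K, Q) = (K + Q) + 1 = 1 + K + Q)
-U(-1704/1777, 88) = -(1 - 1704/1777 + 88) = -1*156449/1777 = -156449/1777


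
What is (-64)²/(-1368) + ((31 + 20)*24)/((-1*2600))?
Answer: -192563/55575 ≈ -3.4649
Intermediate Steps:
(-64)²/(-1368) + ((31 + 20)*24)/((-1*2600)) = 4096*(-1/1368) + (51*24)/(-2600) = -512/171 + 1224*(-1/2600) = -512/171 - 153/325 = -192563/55575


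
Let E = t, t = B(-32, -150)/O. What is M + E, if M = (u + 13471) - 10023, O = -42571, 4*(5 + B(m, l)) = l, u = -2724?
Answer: 61642893/85142 ≈ 724.00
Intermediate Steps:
B(m, l) = -5 + l/4
t = 85/85142 (t = (-5 + (¼)*(-150))/(-42571) = (-5 - 75/2)*(-1/42571) = -85/2*(-1/42571) = 85/85142 ≈ 0.00099833)
M = 724 (M = (-2724 + 13471) - 10023 = 10747 - 10023 = 724)
E = 85/85142 ≈ 0.00099833
M + E = 724 + 85/85142 = 61642893/85142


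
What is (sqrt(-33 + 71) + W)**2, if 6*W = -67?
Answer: 5857/36 - 67*sqrt(38)/3 ≈ 25.023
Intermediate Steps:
W = -67/6 (W = (1/6)*(-67) = -67/6 ≈ -11.167)
(sqrt(-33 + 71) + W)**2 = (sqrt(-33 + 71) - 67/6)**2 = (sqrt(38) - 67/6)**2 = (-67/6 + sqrt(38))**2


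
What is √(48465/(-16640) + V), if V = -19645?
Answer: I*√850047289/208 ≈ 140.17*I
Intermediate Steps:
√(48465/(-16640) + V) = √(48465/(-16640) - 19645) = √(48465*(-1/16640) - 19645) = √(-9693/3328 - 19645) = √(-65388253/3328) = I*√850047289/208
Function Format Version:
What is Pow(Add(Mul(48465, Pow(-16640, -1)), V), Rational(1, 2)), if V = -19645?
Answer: Mul(Rational(1, 208), I, Pow(850047289, Rational(1, 2))) ≈ Mul(140.17, I)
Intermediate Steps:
Pow(Add(Mul(48465, Pow(-16640, -1)), V), Rational(1, 2)) = Pow(Add(Mul(48465, Pow(-16640, -1)), -19645), Rational(1, 2)) = Pow(Add(Mul(48465, Rational(-1, 16640)), -19645), Rational(1, 2)) = Pow(Add(Rational(-9693, 3328), -19645), Rational(1, 2)) = Pow(Rational(-65388253, 3328), Rational(1, 2)) = Mul(Rational(1, 208), I, Pow(850047289, Rational(1, 2)))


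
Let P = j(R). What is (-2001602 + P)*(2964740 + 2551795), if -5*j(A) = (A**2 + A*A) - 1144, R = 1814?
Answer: -18301720507806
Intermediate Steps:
j(A) = 1144/5 - 2*A**2/5 (j(A) = -((A**2 + A*A) - 1144)/5 = -((A**2 + A**2) - 1144)/5 = -(2*A**2 - 1144)/5 = -(-1144 + 2*A**2)/5 = 1144/5 - 2*A**2/5)
P = -6580048/5 (P = 1144/5 - 2/5*1814**2 = 1144/5 - 2/5*3290596 = 1144/5 - 6581192/5 = -6580048/5 ≈ -1.3160e+6)
(-2001602 + P)*(2964740 + 2551795) = (-2001602 - 6580048/5)*(2964740 + 2551795) = -16588058/5*5516535 = -18301720507806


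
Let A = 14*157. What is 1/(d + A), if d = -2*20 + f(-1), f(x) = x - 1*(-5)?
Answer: 1/2162 ≈ 0.00046253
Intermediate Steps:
A = 2198
f(x) = 5 + x (f(x) = x + 5 = 5 + x)
d = -36 (d = -2*20 + (5 - 1) = -40 + 4 = -36)
1/(d + A) = 1/(-36 + 2198) = 1/2162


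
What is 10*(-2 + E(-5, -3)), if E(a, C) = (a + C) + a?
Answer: -150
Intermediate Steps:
E(a, C) = C + 2*a (E(a, C) = (C + a) + a = C + 2*a)
10*(-2 + E(-5, -3)) = 10*(-2 + (-3 + 2*(-5))) = 10*(-2 + (-3 - 10)) = 10*(-2 - 13) = 10*(-15) = -150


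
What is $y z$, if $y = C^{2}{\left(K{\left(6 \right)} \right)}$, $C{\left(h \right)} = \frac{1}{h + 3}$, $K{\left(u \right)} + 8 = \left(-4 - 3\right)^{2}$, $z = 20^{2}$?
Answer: $\frac{25}{121} \approx 0.20661$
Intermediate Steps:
$z = 400$
$K{\left(u \right)} = 41$ ($K{\left(u \right)} = -8 + \left(-4 - 3\right)^{2} = -8 + \left(-7\right)^{2} = -8 + 49 = 41$)
$C{\left(h \right)} = \frac{1}{3 + h}$
$y = \frac{1}{1936}$ ($y = \left(\frac{1}{3 + 41}\right)^{2} = \left(\frac{1}{44}\right)^{2} = \frac{1}{1936} \approx 0.00051653$)
$y z = \frac{1}{1936} \cdot 400 = \frac{25}{121}$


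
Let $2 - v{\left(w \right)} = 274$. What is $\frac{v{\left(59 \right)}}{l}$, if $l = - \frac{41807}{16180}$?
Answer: $\frac{4400960}{41807} \approx 105.27$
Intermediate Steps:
$l = - \frac{41807}{16180}$ ($l = \left(-41807\right) \frac{1}{16180} = - \frac{41807}{16180} \approx -2.5839$)
$v{\left(w \right)} = -272$ ($v{\left(w \right)} = 2 - 274 = -272$)
$\frac{v{\left(59 \right)}}{l} = - \frac{272}{- \frac{41807}{16180}} = \left(-272\right) \left(- \frac{16180}{41807}\right) = \frac{4400960}{41807}$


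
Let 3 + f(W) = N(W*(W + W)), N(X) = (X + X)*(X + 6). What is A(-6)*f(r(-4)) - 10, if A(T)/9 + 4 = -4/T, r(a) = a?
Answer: -72880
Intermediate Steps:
A(T) = -36 - 36/T (A(T) = -36 + 9*(-4/T) = -36 - 36/T)
N(X) = 2*X*(6 + X) (N(X) = (2*X)*(6 + X) = 2*X*(6 + X))
f(W) = -3 + 4*W²*(6 + 2*W²) (f(W) = -3 + 2*(W*(W + W))*(6 + W*(W + W)) = -3 + 2*(W*(2*W))*(6 + W*(2*W)) = -3 + 2*(2*W²)*(6 + 2*W²) = -3 + 4*W²*(6 + 2*W²))
A(-6)*f(r(-4)) - 10 = (-36 - 36/(-6))*(-3 + 8*(-4)²*(3 + (-4)²)) - 10 = (-36 - 36*(-⅙))*(-3 + 8*16*(3 + 16)) - 10 = (-36 + 6)*(-3 + 8*16*19) - 10 = -30*(-3 + 2432) - 10 = -30*2429 - 10 = -72870 - 10 = -72880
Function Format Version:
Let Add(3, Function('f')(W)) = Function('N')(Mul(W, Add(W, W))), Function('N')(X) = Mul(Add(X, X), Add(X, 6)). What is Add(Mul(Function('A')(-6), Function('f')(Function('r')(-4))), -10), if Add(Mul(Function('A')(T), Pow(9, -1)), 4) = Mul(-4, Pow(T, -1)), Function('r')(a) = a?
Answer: -72880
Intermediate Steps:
Function('A')(T) = Add(-36, Mul(-36, Pow(T, -1))) (Function('A')(T) = Add(-36, Mul(9, Mul(-4, Pow(T, -1)))) = Add(-36, Mul(-36, Pow(T, -1))))
Function('N')(X) = Mul(2, X, Add(6, X)) (Function('N')(X) = Mul(Mul(2, X), Add(6, X)) = Mul(2, X, Add(6, X)))
Function('f')(W) = Add(-3, Mul(4, Pow(W, 2), Add(6, Mul(2, Pow(W, 2))))) (Function('f')(W) = Add(-3, Mul(2, Mul(W, Add(W, W)), Add(6, Mul(W, Add(W, W))))) = Add(-3, Mul(2, Mul(W, Mul(2, W)), Add(6, Mul(W, Mul(2, W))))) = Add(-3, Mul(2, Mul(2, Pow(W, 2)), Add(6, Mul(2, Pow(W, 2))))) = Add(-3, Mul(4, Pow(W, 2), Add(6, Mul(2, Pow(W, 2))))))
Add(Mul(Function('A')(-6), Function('f')(Function('r')(-4))), -10) = Add(Mul(Add(-36, Mul(-36, Pow(-6, -1))), Add(-3, Mul(8, Pow(-4, 2), Add(3, Pow(-4, 2))))), -10) = Add(Mul(Add(-36, Mul(-36, Rational(-1, 6))), Add(-3, Mul(8, 16, Add(3, 16)))), -10) = Add(Mul(Add(-36, 6), Add(-3, Mul(8, 16, 19))), -10) = Add(Mul(-30, Add(-3, 2432)), -10) = Add(Mul(-30, 2429), -10) = Add(-72870, -10) = -72880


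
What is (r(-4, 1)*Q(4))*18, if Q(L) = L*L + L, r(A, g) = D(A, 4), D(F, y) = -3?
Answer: -1080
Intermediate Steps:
r(A, g) = -3
Q(L) = L + L**2 (Q(L) = L**2 + L = L + L**2)
(r(-4, 1)*Q(4))*18 = -12*(1 + 4)*18 = -12*5*18 = -3*20*18 = -60*18 = -1080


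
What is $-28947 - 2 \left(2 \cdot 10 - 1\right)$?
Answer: $-28985$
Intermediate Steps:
$-28947 - 2 \left(2 \cdot 10 - 1\right) = -28947 - 2 \left(20 - 1\right) = -28947 - 2 \cdot 19 = -28947 - 38 = -28985$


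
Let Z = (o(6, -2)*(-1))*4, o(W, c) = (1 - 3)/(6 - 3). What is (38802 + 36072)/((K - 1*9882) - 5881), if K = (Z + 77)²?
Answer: -336933/42373 ≈ -7.9516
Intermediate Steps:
o(W, c) = -⅔ (o(W, c) = -2/3 = -2*⅓ = -⅔)
Z = 8/3 (Z = -⅔*(-1)*4 = (⅔)*4 = 8/3 ≈ 2.6667)
K = 57121/9 (K = (8/3 + 77)² = (239/3)² = 57121/9 ≈ 6346.8)
(38802 + 36072)/((K - 1*9882) - 5881) = (38802 + 36072)/((57121/9 - 1*9882) - 5881) = 74874/((57121/9 - 9882) - 5881) = 74874/(-31817/9 - 5881) = 74874/(-84746/9) = 74874*(-9/84746) = -336933/42373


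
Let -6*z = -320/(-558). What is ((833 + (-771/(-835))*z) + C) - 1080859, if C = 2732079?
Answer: 76974101317/46593 ≈ 1.6521e+6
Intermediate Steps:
z = -80/837 (z = -(-160)/(3*(-558)) = -(-160)*(-1)/(3*558) = -⅙*160/279 = -80/837 ≈ -0.095579)
((833 + (-771/(-835))*z) + C) - 1080859 = ((833 - 771/(-835)*(-80/837)) + 2732079) - 1080859 = ((833 - 771*(-1/835)*(-80/837)) + 2732079) - 1080859 = ((833 + (771/835)*(-80/837)) + 2732079) - 1080859 = ((833 - 4112/46593) + 2732079) - 1080859 = (38807857/46593 + 2732079) - 1080859 = 127334564704/46593 - 1080859 = 76974101317/46593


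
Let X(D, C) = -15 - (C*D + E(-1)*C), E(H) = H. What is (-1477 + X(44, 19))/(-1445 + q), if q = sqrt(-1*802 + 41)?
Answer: 3336505/2088786 + 2309*I*sqrt(761)/2088786 ≈ 1.5973 + 0.030495*I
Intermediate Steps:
q = I*sqrt(761) (q = sqrt(-802 + 41) = sqrt(-761) = I*sqrt(761) ≈ 27.586*I)
X(D, C) = -15 + C - C*D (X(D, C) = -15 - (C*D - C) = -15 - (-C + C*D) = -15 + (C - C*D) = -15 + C - C*D)
(-1477 + X(44, 19))/(-1445 + q) = (-1477 + (-15 + 19 - 1*19*44))/(-1445 + I*sqrt(761)) = (-1477 + (-15 + 19 - 836))/(-1445 + I*sqrt(761)) = (-1477 - 832)/(-1445 + I*sqrt(761)) = -2309/(-1445 + I*sqrt(761))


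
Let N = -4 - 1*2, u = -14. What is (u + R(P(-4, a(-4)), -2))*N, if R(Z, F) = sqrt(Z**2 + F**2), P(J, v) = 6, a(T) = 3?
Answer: 84 - 12*sqrt(10) ≈ 46.053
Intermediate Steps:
R(Z, F) = sqrt(F**2 + Z**2)
N = -6 (N = -4 - 2 = -6)
(u + R(P(-4, a(-4)), -2))*N = (-14 + sqrt((-2)**2 + 6**2))*(-6) = (-14 + sqrt(4 + 36))*(-6) = (-14 + sqrt(40))*(-6) = (-14 + 2*sqrt(10))*(-6) = 84 - 12*sqrt(10)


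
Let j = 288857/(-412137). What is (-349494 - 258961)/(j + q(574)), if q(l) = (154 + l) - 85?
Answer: -10902905145/11509358 ≈ -947.31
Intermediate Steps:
j = -12559/17919 (j = 288857*(-1/412137) = -12559/17919 ≈ -0.70088)
q(l) = 69 + l
(-349494 - 258961)/(j + q(574)) = (-349494 - 258961)/(-12559/17919 + (69 + 574)) = -608455/(-12559/17919 + 643) = -608455/11509358/17919 = -608455*17919/11509358 = -10902905145/11509358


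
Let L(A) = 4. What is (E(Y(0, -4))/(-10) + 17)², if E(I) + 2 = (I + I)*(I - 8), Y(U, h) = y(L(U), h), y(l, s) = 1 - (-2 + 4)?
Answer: 5929/25 ≈ 237.16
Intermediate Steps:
y(l, s) = -1 (y(l, s) = 1 - 1*2 = 1 - 2 = -1)
Y(U, h) = -1
E(I) = -2 + 2*I*(-8 + I) (E(I) = -2 + (I + I)*(I - 8) = -2 + (2*I)*(-8 + I) = -2 + 2*I*(-8 + I))
(E(Y(0, -4))/(-10) + 17)² = ((-2 - 16*(-1) + 2*(-1)²)/(-10) + 17)² = ((-2 + 16 + 2*1)*(-⅒) + 17)² = ((-2 + 16 + 2)*(-⅒) + 17)² = (16*(-⅒) + 17)² = (-8/5 + 17)² = (77/5)² = 5929/25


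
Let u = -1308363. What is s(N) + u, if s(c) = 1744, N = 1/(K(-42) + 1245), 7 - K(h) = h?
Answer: -1306619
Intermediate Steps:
K(h) = 7 - h
N = 1/1294 (N = 1/((7 - 1*(-42)) + 1245) = 1/((7 + 42) + 1245) = 1/(49 + 1245) = 1/1294 ≈ 0.00077280)
s(N) + u = 1744 - 1308363 = -1306619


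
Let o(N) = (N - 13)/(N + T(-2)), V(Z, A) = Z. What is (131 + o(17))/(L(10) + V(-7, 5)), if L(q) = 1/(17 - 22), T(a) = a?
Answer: -1969/108 ≈ -18.231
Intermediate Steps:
L(q) = -1/5 (L(q) = 1/(-5) = -1/5)
o(N) = (-13 + N)/(-2 + N) (o(N) = (N - 13)/(N - 2) = (-13 + N)/(-2 + N))
(131 + o(17))/(L(10) + V(-7, 5)) = (131 + (-13 + 17)/(-2 + 17))/(-1/5 - 7) = (131 + 4/15)/(-36/5) = (131 + (1/15)*4)*(-5/36) = (131 + 4/15)*(-5/36) = (1969/15)*(-5/36) = -1969/108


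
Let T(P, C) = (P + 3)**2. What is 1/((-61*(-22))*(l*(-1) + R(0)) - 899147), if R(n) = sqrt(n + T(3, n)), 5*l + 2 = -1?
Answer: -5/4451449 ≈ -1.1232e-6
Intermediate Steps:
l = -3/5 (l = -2/5 + (1/5)*(-1) = -2/5 - 1/5 = -3/5 ≈ -0.60000)
T(P, C) = (3 + P)**2
R(n) = sqrt(36 + n) (R(n) = sqrt(n + (3 + 3)**2) = sqrt(n + 6**2) = sqrt(n + 36) = sqrt(36 + n))
1/((-61*(-22))*(l*(-1) + R(0)) - 899147) = 1/((-61*(-22))*(-3/5*(-1) + sqrt(36 + 0)) - 899147) = 1/(1342*(3/5 + sqrt(36)) - 899147) = 1/(1342*(3/5 + 6) - 899147) = 1/(1342*(33/5) - 899147) = 1/(44286/5 - 899147) = 1/(-4451449/5) = -5/4451449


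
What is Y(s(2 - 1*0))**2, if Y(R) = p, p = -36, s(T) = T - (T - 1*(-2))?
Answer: 1296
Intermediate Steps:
s(T) = -2 (s(T) = T - (T + 2) = T - (2 + T) = T + (-2 - T) = -2)
Y(R) = -36
Y(s(2 - 1*0))**2 = (-36)**2 = 1296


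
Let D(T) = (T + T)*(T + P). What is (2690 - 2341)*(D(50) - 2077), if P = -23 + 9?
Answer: 531527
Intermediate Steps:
P = -14
D(T) = 2*T*(-14 + T) (D(T) = (T + T)*(T - 14) = (2*T)*(-14 + T) = 2*T*(-14 + T))
(2690 - 2341)*(D(50) - 2077) = (2690 - 2341)*(2*50*(-14 + 50) - 2077) = 349*(2*50*36 - 2077) = 349*(3600 - 2077) = 349*1523 = 531527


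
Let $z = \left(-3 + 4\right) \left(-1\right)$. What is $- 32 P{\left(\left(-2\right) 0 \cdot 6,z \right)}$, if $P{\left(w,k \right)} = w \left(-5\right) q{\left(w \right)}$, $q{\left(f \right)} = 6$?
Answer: $0$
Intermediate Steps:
$z = -1$ ($z = 1 \left(-1\right) = -1$)
$P{\left(w,k \right)} = - 30 w$ ($P{\left(w,k \right)} = w \left(-5\right) 6 = - 5 w 6 = - 30 w$)
$- 32 P{\left(\left(-2\right) 0 \cdot 6,z \right)} = - 32 \left(- 30 \left(-2\right) 0 \cdot 6\right) = - 32 \left(- 30 \cdot 0 \cdot 6\right) = - 32 \left(\left(-30\right) 0\right) = \left(-32\right) 0 = 0$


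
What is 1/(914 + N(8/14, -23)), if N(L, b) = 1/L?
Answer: 4/3663 ≈ 0.0010920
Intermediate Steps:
1/(914 + N(8/14, -23)) = 1/(914 + 1/(8/14)) = 1/(914 + 1/(8*(1/14))) = 1/(914 + 1/(4/7)) = 1/(914 + 7/4) = 1/(3663/4) = 4/3663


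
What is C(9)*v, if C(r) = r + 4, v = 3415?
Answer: 44395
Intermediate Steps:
C(r) = 4 + r
C(9)*v = (4 + 9)*3415 = 13*3415 = 44395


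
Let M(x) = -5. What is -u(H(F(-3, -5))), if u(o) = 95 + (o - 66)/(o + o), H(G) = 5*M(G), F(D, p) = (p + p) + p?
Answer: -4841/50 ≈ -96.820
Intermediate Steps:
F(D, p) = 3*p (F(D, p) = 2*p + p = 3*p)
H(G) = -25 (H(G) = 5*(-5) = -25)
u(o) = 95 + (-66 + o)/(2*o) (u(o) = 95 + (-66 + o)/((2*o)) = 95 + (-66 + o)*(1/(2*o)) = 95 + (-66 + o)/(2*o))
-u(H(F(-3, -5))) = -(191/2 - 33/(-25)) = -(191/2 - 33*(-1/25)) = -(191/2 + 33/25) = -1*4841/50 = -4841/50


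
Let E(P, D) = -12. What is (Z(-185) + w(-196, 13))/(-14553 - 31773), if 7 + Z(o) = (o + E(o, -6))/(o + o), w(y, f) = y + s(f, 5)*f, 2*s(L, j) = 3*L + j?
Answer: -30907/17140620 ≈ -0.0018031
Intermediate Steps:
s(L, j) = j/2 + 3*L/2 (s(L, j) = (3*L + j)/2 = (j + 3*L)/2 = j/2 + 3*L/2)
w(y, f) = y + f*(5/2 + 3*f/2) (w(y, f) = y + ((1/2)*5 + 3*f/2)*f = y + (5/2 + 3*f/2)*f = y + f*(5/2 + 3*f/2))
Z(o) = -7 + (-12 + o)/(2*o) (Z(o) = -7 + (o - 12)/(o + o) = -7 + (-12 + o)/((2*o)) = -7 + (-12 + o)*(1/(2*o)) = -7 + (-12 + o)/(2*o))
(Z(-185) + w(-196, 13))/(-14553 - 31773) = ((-13/2 - 6/(-185)) + (-196 + (1/2)*13*(5 + 3*13)))/(-14553 - 31773) = ((-13/2 - 6*(-1/185)) + (-196 + (1/2)*13*(5 + 39)))/(-46326) = ((-13/2 + 6/185) + (-196 + (1/2)*13*44))*(-1/46326) = (-2393/370 + (-196 + 286))*(-1/46326) = (-2393/370 + 90)*(-1/46326) = (30907/370)*(-1/46326) = -30907/17140620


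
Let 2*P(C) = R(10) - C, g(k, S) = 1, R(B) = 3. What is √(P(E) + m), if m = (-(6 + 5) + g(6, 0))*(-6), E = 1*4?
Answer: √238/2 ≈ 7.7136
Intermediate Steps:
E = 4
m = 60 (m = (-(6 + 5) + 1)*(-6) = (-1*11 + 1)*(-6) = (-11 + 1)*(-6) = -10*(-6) = 60)
P(C) = 3/2 - C/2 (P(C) = (3 - C)/2 = 3/2 - C/2)
√(P(E) + m) = √((3/2 - ½*4) + 60) = √((3/2 - 2) + 60) = √(-½ + 60) = √(119/2) = √238/2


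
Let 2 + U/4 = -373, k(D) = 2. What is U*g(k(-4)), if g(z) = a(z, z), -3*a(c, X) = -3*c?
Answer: -3000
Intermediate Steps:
a(c, X) = c (a(c, X) = -(-1)*c = c)
g(z) = z
U = -1500 (U = -8 + 4*(-373) = -8 - 1492 = -1500)
U*g(k(-4)) = -1500*2 = -3000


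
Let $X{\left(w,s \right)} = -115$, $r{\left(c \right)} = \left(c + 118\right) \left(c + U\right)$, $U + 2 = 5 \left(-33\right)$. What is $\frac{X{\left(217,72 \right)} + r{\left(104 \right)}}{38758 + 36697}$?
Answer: $- \frac{14101}{75455} \approx -0.18688$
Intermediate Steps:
$U = -167$ ($U = -2 + 5 \left(-33\right) = -2 - 165 = -167$)
$r{\left(c \right)} = \left(-167 + c\right) \left(118 + c\right)$ ($r{\left(c \right)} = \left(c + 118\right) \left(c - 167\right) = \left(118 + c\right) \left(-167 + c\right) = \left(-167 + c\right) \left(118 + c\right)$)
$\frac{X{\left(217,72 \right)} + r{\left(104 \right)}}{38758 + 36697} = \frac{-115 - \left(24802 - 10816\right)}{38758 + 36697} = \frac{-115 - 13986}{75455} = \left(-115 - 13986\right) \frac{1}{75455} = \left(-14101\right) \frac{1}{75455} = - \frac{14101}{75455}$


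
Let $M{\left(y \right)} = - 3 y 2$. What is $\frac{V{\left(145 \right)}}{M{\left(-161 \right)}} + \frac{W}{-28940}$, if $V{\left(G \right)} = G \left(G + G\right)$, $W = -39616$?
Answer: $\frac{156899507}{3494505} \approx 44.899$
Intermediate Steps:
$V{\left(G \right)} = 2 G^{2}$ ($V{\left(G \right)} = G 2 G = 2 G^{2}$)
$M{\left(y \right)} = - 6 y$
$\frac{V{\left(145 \right)}}{M{\left(-161 \right)}} + \frac{W}{-28940} = \frac{2 \cdot 145^{2}}{\left(-6\right) \left(-161\right)} - \frac{39616}{-28940} = \frac{2 \cdot 21025}{966} - - \frac{9904}{7235} = 42050 \cdot \frac{1}{966} + \frac{9904}{7235} = \frac{21025}{483} + \frac{9904}{7235} = \frac{156899507}{3494505}$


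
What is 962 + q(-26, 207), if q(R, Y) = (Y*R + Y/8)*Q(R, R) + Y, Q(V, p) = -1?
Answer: 52201/8 ≈ 6525.1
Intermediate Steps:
q(R, Y) = 7*Y/8 - R*Y (q(R, Y) = (Y*R + Y/8)*(-1) + Y = (R*Y + Y*(1/8))*(-1) + Y = (R*Y + Y/8)*(-1) + Y = (Y/8 + R*Y)*(-1) + Y = (-Y/8 - R*Y) + Y = 7*Y/8 - R*Y)
962 + q(-26, 207) = 962 + (1/8)*207*(7 - 8*(-26)) = 962 + (1/8)*207*(7 + 208) = 962 + (1/8)*207*215 = 962 + 44505/8 = 52201/8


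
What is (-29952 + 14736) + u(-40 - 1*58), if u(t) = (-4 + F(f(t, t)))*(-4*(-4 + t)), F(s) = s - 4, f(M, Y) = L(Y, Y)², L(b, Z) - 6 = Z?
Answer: 3434832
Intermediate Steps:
L(b, Z) = 6 + Z
f(M, Y) = (6 + Y)²
F(s) = -4 + s
u(t) = (-8 + (6 + t)²)*(16 - 4*t) (u(t) = (-4 + (-4 + (6 + t)²))*(-4*(-4 + t)) = (-8 + (6 + t)²)*(16 - 4*t))
(-29952 + 14736) + u(-40 - 1*58) = (-29952 + 14736) + (448 - 32*(-40 - 1*58)² - 4*(-40 - 1*58)³ + 80*(-40 - 1*58)) = -15216 + (448 - 32*(-40 - 58)² - 4*(-40 - 58)³ + 80*(-40 - 58)) = -15216 + (448 - 32*(-98)² - 4*(-98)³ + 80*(-98)) = -15216 + (448 - 32*9604 - 4*(-941192) - 7840) = -15216 + (448 - 307328 + 3764768 - 7840) = -15216 + 3450048 = 3434832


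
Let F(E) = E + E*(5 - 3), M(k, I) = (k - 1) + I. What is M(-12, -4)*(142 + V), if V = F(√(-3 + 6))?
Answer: -2414 - 51*√3 ≈ -2502.3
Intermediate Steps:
M(k, I) = -1 + I + k (M(k, I) = (-1 + k) + I = -1 + I + k)
F(E) = 3*E (F(E) = E + E*2 = E + 2*E = 3*E)
V = 3*√3 (V = 3*√(-3 + 6) = 3*√3 ≈ 5.1962)
M(-12, -4)*(142 + V) = (-1 - 4 - 12)*(142 + 3*√3) = -17*(142 + 3*√3) = -2414 - 51*√3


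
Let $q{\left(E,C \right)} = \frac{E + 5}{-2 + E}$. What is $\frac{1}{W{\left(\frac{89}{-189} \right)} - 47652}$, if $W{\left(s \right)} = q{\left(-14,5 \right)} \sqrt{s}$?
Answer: $- \frac{28464128}{1356372627545} - \frac{16 i \sqrt{1869}}{4069117882635} \approx -2.0985 \cdot 10^{-5} - 1.6999 \cdot 10^{-10} i$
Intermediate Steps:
$q{\left(E,C \right)} = \frac{5 + E}{-2 + E}$
$W{\left(s \right)} = \frac{9 \sqrt{s}}{16}$ ($W{\left(s \right)} = \frac{5 - 14}{-2 - 14} \sqrt{s} = \frac{1}{-16} \left(-9\right) \sqrt{s} = \left(- \frac{1}{16}\right) \left(-9\right) \sqrt{s} = \frac{9 \sqrt{s}}{16}$)
$\frac{1}{W{\left(\frac{89}{-189} \right)} - 47652} = \frac{1}{\frac{9 \sqrt{\frac{89}{-189}}}{16} - 47652} = \frac{1}{\frac{9 \sqrt{89 \left(- \frac{1}{189}\right)}}{16} - 47652} = \frac{1}{\frac{9 \sqrt{- \frac{89}{189}}}{16} - 47652} = \frac{1}{\frac{9 \frac{i \sqrt{1869}}{63}}{16} - 47652} = \frac{1}{\frac{i \sqrt{1869}}{112} - 47652} = \frac{1}{-47652 + \frac{i \sqrt{1869}}{112}}$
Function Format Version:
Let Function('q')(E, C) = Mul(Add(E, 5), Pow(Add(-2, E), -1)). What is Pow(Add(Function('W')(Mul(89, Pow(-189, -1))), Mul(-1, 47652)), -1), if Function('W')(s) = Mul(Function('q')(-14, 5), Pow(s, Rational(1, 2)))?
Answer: Add(Rational(-28464128, 1356372627545), Mul(Rational(-16, 4069117882635), I, Pow(1869, Rational(1, 2)))) ≈ Add(-2.0985e-5, Mul(-1.6999e-10, I))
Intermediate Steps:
Function('q')(E, C) = Mul(Pow(Add(-2, E), -1), Add(5, E)) (Function('q')(E, C) = Mul(Add(5, E), Pow(Add(-2, E), -1)) = Mul(Pow(Add(-2, E), -1), Add(5, E)))
Function('W')(s) = Mul(Rational(9, 16), Pow(s, Rational(1, 2))) (Function('W')(s) = Mul(Mul(Pow(Add(-2, -14), -1), Add(5, -14)), Pow(s, Rational(1, 2))) = Mul(Mul(Pow(-16, -1), -9), Pow(s, Rational(1, 2))) = Mul(Mul(Rational(-1, 16), -9), Pow(s, Rational(1, 2))) = Mul(Rational(9, 16), Pow(s, Rational(1, 2))))
Pow(Add(Function('W')(Mul(89, Pow(-189, -1))), Mul(-1, 47652)), -1) = Pow(Add(Mul(Rational(9, 16), Pow(Mul(89, Pow(-189, -1)), Rational(1, 2))), Mul(-1, 47652)), -1) = Pow(Add(Mul(Rational(9, 16), Pow(Mul(89, Rational(-1, 189)), Rational(1, 2))), -47652), -1) = Pow(Add(Mul(Rational(9, 16), Pow(Rational(-89, 189), Rational(1, 2))), -47652), -1) = Pow(Add(Mul(Rational(9, 16), Mul(Rational(1, 63), I, Pow(1869, Rational(1, 2)))), -47652), -1) = Pow(Add(Mul(Rational(1, 112), I, Pow(1869, Rational(1, 2))), -47652), -1) = Pow(Add(-47652, Mul(Rational(1, 112), I, Pow(1869, Rational(1, 2)))), -1)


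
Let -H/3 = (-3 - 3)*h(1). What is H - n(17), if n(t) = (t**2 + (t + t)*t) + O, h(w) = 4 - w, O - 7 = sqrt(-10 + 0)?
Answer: -820 - I*sqrt(10) ≈ -820.0 - 3.1623*I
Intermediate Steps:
O = 7 + I*sqrt(10) (O = 7 + sqrt(-10 + 0) = 7 + sqrt(-10) = 7 + I*sqrt(10) ≈ 7.0 + 3.1623*I)
n(t) = 7 + 3*t**2 + I*sqrt(10) (n(t) = (t**2 + (t + t)*t) + (7 + I*sqrt(10)) = (t**2 + (2*t)*t) + (7 + I*sqrt(10)) = (t**2 + 2*t**2) + (7 + I*sqrt(10)) = 3*t**2 + (7 + I*sqrt(10)) = 7 + 3*t**2 + I*sqrt(10))
H = 54 (H = -3*(-3 - 3)*(4 - 1*1) = -(-18)*(4 - 1) = -(-18)*3 = -3*(-18) = 54)
H - n(17) = 54 - (7 + 3*17**2 + I*sqrt(10)) = 54 - (7 + 3*289 + I*sqrt(10)) = 54 - (7 + 867 + I*sqrt(10)) = 54 - (874 + I*sqrt(10)) = 54 + (-874 - I*sqrt(10)) = -820 - I*sqrt(10)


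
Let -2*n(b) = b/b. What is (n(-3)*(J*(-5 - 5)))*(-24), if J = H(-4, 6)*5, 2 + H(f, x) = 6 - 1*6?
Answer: 1200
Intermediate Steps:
n(b) = -½ (n(b) = -b/(2*b) = -½*1 = -½)
H(f, x) = -2 (H(f, x) = -2 + (6 - 1*6) = -2 + (6 - 6) = -2 + 0 = -2)
J = -10 (J = -2*5 = -10)
(n(-3)*(J*(-5 - 5)))*(-24) = -(-5)*(-5 - 5)*(-24) = -(-5)*(-10)*(-24) = -½*100*(-24) = -50*(-24) = 1200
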